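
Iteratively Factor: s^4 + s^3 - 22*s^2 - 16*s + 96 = (s - 2)*(s^3 + 3*s^2 - 16*s - 48) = (s - 2)*(s + 3)*(s^2 - 16) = (s - 2)*(s + 3)*(s + 4)*(s - 4)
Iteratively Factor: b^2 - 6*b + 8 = (b - 2)*(b - 4)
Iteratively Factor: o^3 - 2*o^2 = (o)*(o^2 - 2*o) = o^2*(o - 2)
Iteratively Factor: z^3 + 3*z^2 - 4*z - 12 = (z - 2)*(z^2 + 5*z + 6) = (z - 2)*(z + 3)*(z + 2)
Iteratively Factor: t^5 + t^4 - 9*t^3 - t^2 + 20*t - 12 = (t - 1)*(t^4 + 2*t^3 - 7*t^2 - 8*t + 12) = (t - 1)*(t + 3)*(t^3 - t^2 - 4*t + 4) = (t - 1)^2*(t + 3)*(t^2 - 4) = (t - 1)^2*(t + 2)*(t + 3)*(t - 2)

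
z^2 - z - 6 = (z - 3)*(z + 2)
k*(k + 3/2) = k^2 + 3*k/2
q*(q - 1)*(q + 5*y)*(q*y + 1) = q^4*y + 5*q^3*y^2 - q^3*y + q^3 - 5*q^2*y^2 + 5*q^2*y - q^2 - 5*q*y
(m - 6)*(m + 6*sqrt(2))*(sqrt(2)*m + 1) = sqrt(2)*m^3 - 6*sqrt(2)*m^2 + 13*m^2 - 78*m + 6*sqrt(2)*m - 36*sqrt(2)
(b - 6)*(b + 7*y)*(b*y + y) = b^3*y + 7*b^2*y^2 - 5*b^2*y - 35*b*y^2 - 6*b*y - 42*y^2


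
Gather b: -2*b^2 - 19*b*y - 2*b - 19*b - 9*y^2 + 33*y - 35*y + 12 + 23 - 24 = -2*b^2 + b*(-19*y - 21) - 9*y^2 - 2*y + 11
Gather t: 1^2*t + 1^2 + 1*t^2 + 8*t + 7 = t^2 + 9*t + 8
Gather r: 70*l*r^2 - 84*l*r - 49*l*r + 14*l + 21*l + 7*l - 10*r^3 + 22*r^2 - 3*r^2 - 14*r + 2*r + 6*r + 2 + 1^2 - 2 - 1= 42*l - 10*r^3 + r^2*(70*l + 19) + r*(-133*l - 6)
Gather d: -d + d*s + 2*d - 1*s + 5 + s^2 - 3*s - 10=d*(s + 1) + s^2 - 4*s - 5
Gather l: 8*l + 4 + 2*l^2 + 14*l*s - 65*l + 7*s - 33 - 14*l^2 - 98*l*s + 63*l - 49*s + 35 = -12*l^2 + l*(6 - 84*s) - 42*s + 6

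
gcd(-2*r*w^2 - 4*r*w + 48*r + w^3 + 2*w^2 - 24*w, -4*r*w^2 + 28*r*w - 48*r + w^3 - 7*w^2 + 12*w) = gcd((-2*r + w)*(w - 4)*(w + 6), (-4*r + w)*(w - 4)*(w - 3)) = w - 4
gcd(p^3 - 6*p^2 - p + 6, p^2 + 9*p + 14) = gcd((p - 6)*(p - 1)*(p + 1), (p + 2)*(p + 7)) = 1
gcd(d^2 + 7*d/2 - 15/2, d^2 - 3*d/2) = d - 3/2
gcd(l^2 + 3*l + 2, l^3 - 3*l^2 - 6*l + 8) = l + 2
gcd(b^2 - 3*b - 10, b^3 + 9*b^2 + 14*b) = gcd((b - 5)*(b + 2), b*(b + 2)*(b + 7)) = b + 2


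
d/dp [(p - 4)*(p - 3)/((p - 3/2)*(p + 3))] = 2*(17*p^2 - 66*p + 27)/(4*p^4 + 12*p^3 - 27*p^2 - 54*p + 81)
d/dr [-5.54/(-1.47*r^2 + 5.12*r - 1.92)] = (28.3648 - 16.2876*r)/(1.47*r^2 - 5.12*r + 1.92)^2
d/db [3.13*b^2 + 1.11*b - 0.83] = 6.26*b + 1.11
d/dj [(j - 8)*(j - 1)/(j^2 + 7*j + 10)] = 2*(8*j^2 + 2*j - 73)/(j^4 + 14*j^3 + 69*j^2 + 140*j + 100)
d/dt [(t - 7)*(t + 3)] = 2*t - 4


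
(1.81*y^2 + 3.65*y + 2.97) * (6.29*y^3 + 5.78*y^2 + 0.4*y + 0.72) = 11.3849*y^5 + 33.4203*y^4 + 40.5023*y^3 + 19.9298*y^2 + 3.816*y + 2.1384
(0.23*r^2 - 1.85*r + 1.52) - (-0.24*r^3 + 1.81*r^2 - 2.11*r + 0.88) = 0.24*r^3 - 1.58*r^2 + 0.26*r + 0.64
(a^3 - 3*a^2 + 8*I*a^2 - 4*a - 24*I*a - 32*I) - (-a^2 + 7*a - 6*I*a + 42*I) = a^3 - 2*a^2 + 8*I*a^2 - 11*a - 18*I*a - 74*I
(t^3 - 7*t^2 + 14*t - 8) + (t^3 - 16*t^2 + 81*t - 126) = 2*t^3 - 23*t^2 + 95*t - 134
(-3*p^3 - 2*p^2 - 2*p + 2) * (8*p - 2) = -24*p^4 - 10*p^3 - 12*p^2 + 20*p - 4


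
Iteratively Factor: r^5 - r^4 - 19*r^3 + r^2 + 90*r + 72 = (r - 4)*(r^4 + 3*r^3 - 7*r^2 - 27*r - 18) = (r - 4)*(r + 1)*(r^3 + 2*r^2 - 9*r - 18) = (r - 4)*(r - 3)*(r + 1)*(r^2 + 5*r + 6) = (r - 4)*(r - 3)*(r + 1)*(r + 3)*(r + 2)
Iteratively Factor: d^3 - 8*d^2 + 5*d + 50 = (d + 2)*(d^2 - 10*d + 25) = (d - 5)*(d + 2)*(d - 5)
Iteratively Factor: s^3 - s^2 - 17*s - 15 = (s - 5)*(s^2 + 4*s + 3) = (s - 5)*(s + 1)*(s + 3)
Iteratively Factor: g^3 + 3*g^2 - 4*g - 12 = (g + 3)*(g^2 - 4) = (g + 2)*(g + 3)*(g - 2)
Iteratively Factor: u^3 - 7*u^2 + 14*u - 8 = (u - 1)*(u^2 - 6*u + 8) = (u - 2)*(u - 1)*(u - 4)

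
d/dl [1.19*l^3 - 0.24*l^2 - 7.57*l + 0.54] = 3.57*l^2 - 0.48*l - 7.57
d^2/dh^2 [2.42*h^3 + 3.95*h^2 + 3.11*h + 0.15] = 14.52*h + 7.9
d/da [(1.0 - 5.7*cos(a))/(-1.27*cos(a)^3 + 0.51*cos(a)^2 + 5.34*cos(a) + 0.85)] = (14.478*cos(a)^3 - 6.717*cos(a)^2 + 1.02*cos(a) + 10.185)*sin(a)/(1.6129*cos(a)^6 - 1.2954*cos(a)^5 - 13.3035*cos(a)^4 + 3.2878*cos(a)^3 + 29.3826*cos(a)^2 + 9.078*cos(a) + 0.7225)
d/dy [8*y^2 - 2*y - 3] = 16*y - 2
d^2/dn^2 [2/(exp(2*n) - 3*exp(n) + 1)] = 2*((3 - 4*exp(n))*(exp(2*n) - 3*exp(n) + 1) + 2*(2*exp(n) - 3)^2*exp(n))*exp(n)/(exp(2*n) - 3*exp(n) + 1)^3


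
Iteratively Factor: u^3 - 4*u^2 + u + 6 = (u + 1)*(u^2 - 5*u + 6) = (u - 3)*(u + 1)*(u - 2)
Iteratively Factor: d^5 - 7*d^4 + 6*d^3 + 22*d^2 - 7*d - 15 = (d - 1)*(d^4 - 6*d^3 + 22*d + 15) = (d - 5)*(d - 1)*(d^3 - d^2 - 5*d - 3) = (d - 5)*(d - 3)*(d - 1)*(d^2 + 2*d + 1) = (d - 5)*(d - 3)*(d - 1)*(d + 1)*(d + 1)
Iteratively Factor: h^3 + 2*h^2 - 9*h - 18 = (h - 3)*(h^2 + 5*h + 6) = (h - 3)*(h + 2)*(h + 3)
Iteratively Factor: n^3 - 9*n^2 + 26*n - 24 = (n - 3)*(n^2 - 6*n + 8) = (n - 3)*(n - 2)*(n - 4)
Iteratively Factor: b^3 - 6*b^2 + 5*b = (b)*(b^2 - 6*b + 5) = b*(b - 5)*(b - 1)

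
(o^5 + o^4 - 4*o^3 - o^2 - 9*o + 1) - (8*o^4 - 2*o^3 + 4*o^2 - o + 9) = o^5 - 7*o^4 - 2*o^3 - 5*o^2 - 8*o - 8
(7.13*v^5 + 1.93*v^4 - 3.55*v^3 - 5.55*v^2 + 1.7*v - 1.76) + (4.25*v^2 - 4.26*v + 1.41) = 7.13*v^5 + 1.93*v^4 - 3.55*v^3 - 1.3*v^2 - 2.56*v - 0.35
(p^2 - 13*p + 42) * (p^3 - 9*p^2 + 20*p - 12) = p^5 - 22*p^4 + 179*p^3 - 650*p^2 + 996*p - 504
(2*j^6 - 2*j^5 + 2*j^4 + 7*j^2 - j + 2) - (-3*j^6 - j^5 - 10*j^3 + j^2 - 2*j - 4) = 5*j^6 - j^5 + 2*j^4 + 10*j^3 + 6*j^2 + j + 6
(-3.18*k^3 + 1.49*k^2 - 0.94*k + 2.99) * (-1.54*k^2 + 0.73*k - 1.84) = 4.8972*k^5 - 4.616*k^4 + 8.3865*k^3 - 8.0324*k^2 + 3.9123*k - 5.5016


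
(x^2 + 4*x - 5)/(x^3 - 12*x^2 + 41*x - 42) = (x^2 + 4*x - 5)/(x^3 - 12*x^2 + 41*x - 42)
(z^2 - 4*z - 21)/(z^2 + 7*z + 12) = (z - 7)/(z + 4)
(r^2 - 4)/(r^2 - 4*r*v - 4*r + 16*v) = (r^2 - 4)/(r^2 - 4*r*v - 4*r + 16*v)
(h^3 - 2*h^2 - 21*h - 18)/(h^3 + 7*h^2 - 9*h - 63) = (h^2 - 5*h - 6)/(h^2 + 4*h - 21)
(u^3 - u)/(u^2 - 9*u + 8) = u*(u + 1)/(u - 8)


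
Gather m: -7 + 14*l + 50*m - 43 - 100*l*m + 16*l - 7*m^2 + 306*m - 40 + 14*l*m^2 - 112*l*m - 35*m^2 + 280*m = 30*l + m^2*(14*l - 42) + m*(636 - 212*l) - 90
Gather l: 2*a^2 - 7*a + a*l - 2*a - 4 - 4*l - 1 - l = 2*a^2 - 9*a + l*(a - 5) - 5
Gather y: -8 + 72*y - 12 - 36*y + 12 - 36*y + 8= 0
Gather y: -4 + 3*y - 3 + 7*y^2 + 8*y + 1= 7*y^2 + 11*y - 6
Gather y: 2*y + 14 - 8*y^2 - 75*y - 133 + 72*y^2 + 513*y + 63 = 64*y^2 + 440*y - 56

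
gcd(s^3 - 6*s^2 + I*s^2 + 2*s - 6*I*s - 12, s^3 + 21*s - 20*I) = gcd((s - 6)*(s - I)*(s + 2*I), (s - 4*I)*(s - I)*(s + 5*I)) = s - I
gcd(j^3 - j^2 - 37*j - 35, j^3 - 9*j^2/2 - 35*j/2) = j - 7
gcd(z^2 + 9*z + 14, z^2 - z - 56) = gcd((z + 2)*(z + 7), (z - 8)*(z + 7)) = z + 7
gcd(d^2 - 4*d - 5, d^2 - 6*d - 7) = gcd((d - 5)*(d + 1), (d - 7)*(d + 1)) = d + 1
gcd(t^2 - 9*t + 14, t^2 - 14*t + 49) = t - 7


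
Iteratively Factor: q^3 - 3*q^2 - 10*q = (q - 5)*(q^2 + 2*q) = q*(q - 5)*(q + 2)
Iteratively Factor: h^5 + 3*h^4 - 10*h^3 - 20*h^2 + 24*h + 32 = (h - 2)*(h^4 + 5*h^3 - 20*h - 16) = (h - 2)^2*(h^3 + 7*h^2 + 14*h + 8) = (h - 2)^2*(h + 4)*(h^2 + 3*h + 2) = (h - 2)^2*(h + 2)*(h + 4)*(h + 1)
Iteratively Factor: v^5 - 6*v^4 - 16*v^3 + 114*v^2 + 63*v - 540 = (v - 4)*(v^4 - 2*v^3 - 24*v^2 + 18*v + 135) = (v - 4)*(v - 3)*(v^3 + v^2 - 21*v - 45) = (v - 4)*(v - 3)*(v + 3)*(v^2 - 2*v - 15) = (v - 5)*(v - 4)*(v - 3)*(v + 3)*(v + 3)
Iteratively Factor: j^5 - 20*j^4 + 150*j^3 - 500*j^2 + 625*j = (j - 5)*(j^4 - 15*j^3 + 75*j^2 - 125*j) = (j - 5)^2*(j^3 - 10*j^2 + 25*j) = j*(j - 5)^2*(j^2 - 10*j + 25) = j*(j - 5)^3*(j - 5)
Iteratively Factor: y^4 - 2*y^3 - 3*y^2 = (y + 1)*(y^3 - 3*y^2) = (y - 3)*(y + 1)*(y^2) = y*(y - 3)*(y + 1)*(y)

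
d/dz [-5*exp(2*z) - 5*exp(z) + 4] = (-10*exp(z) - 5)*exp(z)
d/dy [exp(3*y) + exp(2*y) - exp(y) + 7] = (3*exp(2*y) + 2*exp(y) - 1)*exp(y)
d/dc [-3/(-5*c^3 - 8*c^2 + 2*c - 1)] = 3*(-15*c^2 - 16*c + 2)/(5*c^3 + 8*c^2 - 2*c + 1)^2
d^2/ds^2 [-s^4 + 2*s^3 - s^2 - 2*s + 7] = -12*s^2 + 12*s - 2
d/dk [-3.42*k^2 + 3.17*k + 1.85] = 3.17 - 6.84*k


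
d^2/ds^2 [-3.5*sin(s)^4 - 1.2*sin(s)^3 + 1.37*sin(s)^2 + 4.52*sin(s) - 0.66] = 56.0*sin(s)^4 + 10.8*sin(s)^3 - 47.48*sin(s)^2 - 11.72*sin(s) + 2.74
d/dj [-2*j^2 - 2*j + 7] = -4*j - 2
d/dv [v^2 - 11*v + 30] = 2*v - 11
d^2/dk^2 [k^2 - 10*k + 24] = 2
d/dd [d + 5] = 1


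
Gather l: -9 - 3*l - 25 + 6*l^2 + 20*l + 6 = 6*l^2 + 17*l - 28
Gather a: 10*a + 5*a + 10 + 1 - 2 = 15*a + 9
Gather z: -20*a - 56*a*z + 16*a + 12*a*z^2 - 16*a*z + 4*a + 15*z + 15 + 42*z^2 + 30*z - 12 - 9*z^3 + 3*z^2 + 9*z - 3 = -9*z^3 + z^2*(12*a + 45) + z*(54 - 72*a)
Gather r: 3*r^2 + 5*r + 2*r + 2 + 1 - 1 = 3*r^2 + 7*r + 2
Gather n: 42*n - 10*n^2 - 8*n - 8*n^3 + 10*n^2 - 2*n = -8*n^3 + 32*n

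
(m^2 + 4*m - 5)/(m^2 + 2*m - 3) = (m + 5)/(m + 3)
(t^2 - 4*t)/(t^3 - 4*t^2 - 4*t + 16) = t/(t^2 - 4)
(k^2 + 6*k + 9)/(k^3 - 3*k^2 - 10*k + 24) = (k + 3)/(k^2 - 6*k + 8)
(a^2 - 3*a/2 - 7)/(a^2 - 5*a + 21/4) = 2*(a + 2)/(2*a - 3)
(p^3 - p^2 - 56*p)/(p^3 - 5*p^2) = (p^2 - p - 56)/(p*(p - 5))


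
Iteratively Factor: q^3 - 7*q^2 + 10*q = (q - 5)*(q^2 - 2*q) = (q - 5)*(q - 2)*(q)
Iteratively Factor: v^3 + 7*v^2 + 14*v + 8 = (v + 1)*(v^2 + 6*v + 8) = (v + 1)*(v + 2)*(v + 4)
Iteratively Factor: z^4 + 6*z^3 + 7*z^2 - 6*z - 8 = (z + 2)*(z^3 + 4*z^2 - z - 4) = (z - 1)*(z + 2)*(z^2 + 5*z + 4) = (z - 1)*(z + 1)*(z + 2)*(z + 4)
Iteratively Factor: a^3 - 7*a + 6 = (a - 1)*(a^2 + a - 6) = (a - 2)*(a - 1)*(a + 3)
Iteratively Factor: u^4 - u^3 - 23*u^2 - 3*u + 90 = (u + 3)*(u^3 - 4*u^2 - 11*u + 30) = (u + 3)^2*(u^2 - 7*u + 10) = (u - 5)*(u + 3)^2*(u - 2)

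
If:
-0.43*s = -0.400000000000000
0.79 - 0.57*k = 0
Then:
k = 1.39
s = 0.93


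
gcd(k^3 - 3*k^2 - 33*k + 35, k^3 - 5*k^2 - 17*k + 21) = k^2 - 8*k + 7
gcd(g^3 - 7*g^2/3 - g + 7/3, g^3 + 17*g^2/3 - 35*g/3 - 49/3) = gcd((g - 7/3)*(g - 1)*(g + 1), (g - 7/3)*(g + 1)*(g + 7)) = g^2 - 4*g/3 - 7/3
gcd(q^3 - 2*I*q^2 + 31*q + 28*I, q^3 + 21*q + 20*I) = q^2 + 5*I*q - 4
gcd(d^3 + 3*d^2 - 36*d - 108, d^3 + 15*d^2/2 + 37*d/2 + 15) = d + 3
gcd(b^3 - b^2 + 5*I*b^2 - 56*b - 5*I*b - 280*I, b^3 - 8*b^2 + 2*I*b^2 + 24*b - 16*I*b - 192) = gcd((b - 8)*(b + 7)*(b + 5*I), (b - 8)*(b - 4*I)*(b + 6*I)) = b - 8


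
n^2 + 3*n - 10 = (n - 2)*(n + 5)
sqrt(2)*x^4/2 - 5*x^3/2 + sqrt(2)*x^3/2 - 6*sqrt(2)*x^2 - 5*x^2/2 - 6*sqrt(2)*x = x*(x - 4*sqrt(2))*(x + 3*sqrt(2)/2)*(sqrt(2)*x/2 + sqrt(2)/2)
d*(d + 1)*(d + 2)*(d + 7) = d^4 + 10*d^3 + 23*d^2 + 14*d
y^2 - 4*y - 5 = (y - 5)*(y + 1)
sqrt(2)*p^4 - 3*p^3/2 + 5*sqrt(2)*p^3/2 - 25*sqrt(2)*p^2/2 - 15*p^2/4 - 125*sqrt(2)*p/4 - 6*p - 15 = (p + 5/2)*(p - 3*sqrt(2))*(p + 2*sqrt(2))*(sqrt(2)*p + 1/2)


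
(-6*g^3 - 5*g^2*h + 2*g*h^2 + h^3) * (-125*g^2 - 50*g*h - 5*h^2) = 750*g^5 + 925*g^4*h + 30*g^3*h^2 - 200*g^2*h^3 - 60*g*h^4 - 5*h^5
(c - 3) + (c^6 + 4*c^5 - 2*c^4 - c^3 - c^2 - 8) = c^6 + 4*c^5 - 2*c^4 - c^3 - c^2 + c - 11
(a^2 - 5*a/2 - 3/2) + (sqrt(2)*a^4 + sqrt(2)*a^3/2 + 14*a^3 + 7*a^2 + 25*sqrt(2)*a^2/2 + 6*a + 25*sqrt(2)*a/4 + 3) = sqrt(2)*a^4 + sqrt(2)*a^3/2 + 14*a^3 + 8*a^2 + 25*sqrt(2)*a^2/2 + 7*a/2 + 25*sqrt(2)*a/4 + 3/2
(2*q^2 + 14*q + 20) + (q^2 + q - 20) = 3*q^2 + 15*q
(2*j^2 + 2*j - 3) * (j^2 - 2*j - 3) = 2*j^4 - 2*j^3 - 13*j^2 + 9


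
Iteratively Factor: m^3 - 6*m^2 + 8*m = (m - 2)*(m^2 - 4*m) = m*(m - 2)*(m - 4)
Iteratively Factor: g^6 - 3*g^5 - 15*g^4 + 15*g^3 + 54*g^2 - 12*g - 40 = (g - 5)*(g^5 + 2*g^4 - 5*g^3 - 10*g^2 + 4*g + 8) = (g - 5)*(g + 2)*(g^4 - 5*g^2 + 4) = (g - 5)*(g - 1)*(g + 2)*(g^3 + g^2 - 4*g - 4) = (g - 5)*(g - 1)*(g + 2)^2*(g^2 - g - 2) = (g - 5)*(g - 2)*(g - 1)*(g + 2)^2*(g + 1)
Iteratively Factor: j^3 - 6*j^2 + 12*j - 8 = (j - 2)*(j^2 - 4*j + 4) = (j - 2)^2*(j - 2)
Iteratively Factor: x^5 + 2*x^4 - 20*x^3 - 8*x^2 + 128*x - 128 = (x - 2)*(x^4 + 4*x^3 - 12*x^2 - 32*x + 64) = (x - 2)^2*(x^3 + 6*x^2 - 32) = (x - 2)^2*(x + 4)*(x^2 + 2*x - 8) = (x - 2)^3*(x + 4)*(x + 4)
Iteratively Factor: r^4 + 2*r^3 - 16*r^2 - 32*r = (r)*(r^3 + 2*r^2 - 16*r - 32) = r*(r + 2)*(r^2 - 16) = r*(r - 4)*(r + 2)*(r + 4)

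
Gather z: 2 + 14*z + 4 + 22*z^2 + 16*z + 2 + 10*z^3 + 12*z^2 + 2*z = 10*z^3 + 34*z^2 + 32*z + 8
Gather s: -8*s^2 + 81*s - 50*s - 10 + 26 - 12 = -8*s^2 + 31*s + 4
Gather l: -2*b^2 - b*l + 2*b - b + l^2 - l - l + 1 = -2*b^2 + b + l^2 + l*(-b - 2) + 1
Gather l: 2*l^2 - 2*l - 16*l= 2*l^2 - 18*l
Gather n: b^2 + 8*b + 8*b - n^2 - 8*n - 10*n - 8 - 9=b^2 + 16*b - n^2 - 18*n - 17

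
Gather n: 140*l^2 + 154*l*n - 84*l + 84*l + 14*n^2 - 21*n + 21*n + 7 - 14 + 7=140*l^2 + 154*l*n + 14*n^2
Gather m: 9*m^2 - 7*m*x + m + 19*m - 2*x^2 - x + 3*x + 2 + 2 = 9*m^2 + m*(20 - 7*x) - 2*x^2 + 2*x + 4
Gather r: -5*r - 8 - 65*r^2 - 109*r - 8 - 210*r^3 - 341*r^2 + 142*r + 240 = -210*r^3 - 406*r^2 + 28*r + 224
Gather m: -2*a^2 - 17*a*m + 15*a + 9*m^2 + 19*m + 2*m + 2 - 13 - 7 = -2*a^2 + 15*a + 9*m^2 + m*(21 - 17*a) - 18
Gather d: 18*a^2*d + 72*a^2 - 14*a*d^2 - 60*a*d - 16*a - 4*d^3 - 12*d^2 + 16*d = 72*a^2 - 16*a - 4*d^3 + d^2*(-14*a - 12) + d*(18*a^2 - 60*a + 16)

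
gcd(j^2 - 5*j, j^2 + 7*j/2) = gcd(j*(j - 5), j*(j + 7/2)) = j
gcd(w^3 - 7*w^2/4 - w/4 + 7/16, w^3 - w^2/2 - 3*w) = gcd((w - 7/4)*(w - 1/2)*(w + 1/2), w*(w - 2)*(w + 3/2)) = 1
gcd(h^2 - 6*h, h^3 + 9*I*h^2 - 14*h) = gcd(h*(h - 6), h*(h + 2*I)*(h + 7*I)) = h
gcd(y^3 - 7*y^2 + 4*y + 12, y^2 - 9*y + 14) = y - 2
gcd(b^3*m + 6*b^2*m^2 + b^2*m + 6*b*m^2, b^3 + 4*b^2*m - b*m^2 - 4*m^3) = 1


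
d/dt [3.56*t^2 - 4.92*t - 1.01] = 7.12*t - 4.92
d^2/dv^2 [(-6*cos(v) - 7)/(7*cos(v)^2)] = (-15*cos(v) + 28*cos(2*v) + 3*cos(3*v) - 56)/(14*cos(v)^4)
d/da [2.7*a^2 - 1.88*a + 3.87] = 5.4*a - 1.88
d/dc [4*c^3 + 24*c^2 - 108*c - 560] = 12*c^2 + 48*c - 108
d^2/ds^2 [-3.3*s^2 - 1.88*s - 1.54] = -6.60000000000000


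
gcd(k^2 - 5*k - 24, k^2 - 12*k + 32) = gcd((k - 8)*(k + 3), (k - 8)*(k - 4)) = k - 8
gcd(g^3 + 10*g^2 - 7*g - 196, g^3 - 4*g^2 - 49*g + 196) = g^2 + 3*g - 28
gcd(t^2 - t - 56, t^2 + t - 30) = 1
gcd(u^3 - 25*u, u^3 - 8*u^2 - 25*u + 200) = u^2 - 25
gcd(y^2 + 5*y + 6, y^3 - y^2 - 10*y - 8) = y + 2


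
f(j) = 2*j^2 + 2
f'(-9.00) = -36.00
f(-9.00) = 164.00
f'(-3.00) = -12.00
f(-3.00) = 20.00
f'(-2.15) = -8.60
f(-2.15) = 11.24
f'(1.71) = 6.84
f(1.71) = 7.85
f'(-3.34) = -13.36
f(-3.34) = 24.31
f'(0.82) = 3.28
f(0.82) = 3.34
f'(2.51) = 10.04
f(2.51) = 14.60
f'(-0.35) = -1.40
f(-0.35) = 2.24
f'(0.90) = 3.60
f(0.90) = 3.62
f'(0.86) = 3.44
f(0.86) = 3.48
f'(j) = 4*j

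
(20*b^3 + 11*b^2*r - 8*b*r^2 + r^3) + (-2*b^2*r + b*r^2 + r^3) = 20*b^3 + 9*b^2*r - 7*b*r^2 + 2*r^3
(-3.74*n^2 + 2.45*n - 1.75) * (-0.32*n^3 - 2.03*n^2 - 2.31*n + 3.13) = 1.1968*n^5 + 6.8082*n^4 + 4.2259*n^3 - 13.8132*n^2 + 11.711*n - 5.4775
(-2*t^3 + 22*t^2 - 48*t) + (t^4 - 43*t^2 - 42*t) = t^4 - 2*t^3 - 21*t^2 - 90*t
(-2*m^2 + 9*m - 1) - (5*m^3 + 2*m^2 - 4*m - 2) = -5*m^3 - 4*m^2 + 13*m + 1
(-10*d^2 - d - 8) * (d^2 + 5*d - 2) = -10*d^4 - 51*d^3 + 7*d^2 - 38*d + 16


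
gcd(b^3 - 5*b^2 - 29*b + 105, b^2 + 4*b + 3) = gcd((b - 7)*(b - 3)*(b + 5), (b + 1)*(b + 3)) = 1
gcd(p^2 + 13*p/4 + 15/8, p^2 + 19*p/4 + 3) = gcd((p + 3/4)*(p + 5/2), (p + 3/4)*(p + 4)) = p + 3/4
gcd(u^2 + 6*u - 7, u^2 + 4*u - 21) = u + 7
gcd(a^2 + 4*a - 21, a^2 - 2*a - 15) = 1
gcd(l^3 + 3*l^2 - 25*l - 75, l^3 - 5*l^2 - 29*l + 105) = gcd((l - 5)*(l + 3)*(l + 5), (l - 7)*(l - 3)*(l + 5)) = l + 5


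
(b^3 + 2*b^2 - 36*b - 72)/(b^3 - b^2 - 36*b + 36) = (b + 2)/(b - 1)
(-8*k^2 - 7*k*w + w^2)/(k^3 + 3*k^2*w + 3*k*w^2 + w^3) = (-8*k + w)/(k^2 + 2*k*w + w^2)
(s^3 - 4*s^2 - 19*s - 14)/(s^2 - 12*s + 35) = (s^2 + 3*s + 2)/(s - 5)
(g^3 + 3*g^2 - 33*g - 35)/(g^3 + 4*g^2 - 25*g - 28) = (g - 5)/(g - 4)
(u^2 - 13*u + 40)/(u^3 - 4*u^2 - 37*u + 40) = (u - 5)/(u^2 + 4*u - 5)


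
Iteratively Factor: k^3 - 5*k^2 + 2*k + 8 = (k - 2)*(k^2 - 3*k - 4) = (k - 2)*(k + 1)*(k - 4)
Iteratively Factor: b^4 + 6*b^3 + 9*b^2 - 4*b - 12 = (b - 1)*(b^3 + 7*b^2 + 16*b + 12) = (b - 1)*(b + 2)*(b^2 + 5*b + 6) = (b - 1)*(b + 2)^2*(b + 3)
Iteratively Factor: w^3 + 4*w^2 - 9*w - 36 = (w + 4)*(w^2 - 9) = (w - 3)*(w + 4)*(w + 3)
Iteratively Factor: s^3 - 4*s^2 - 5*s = (s + 1)*(s^2 - 5*s) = s*(s + 1)*(s - 5)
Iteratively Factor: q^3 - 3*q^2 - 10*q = (q - 5)*(q^2 + 2*q) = (q - 5)*(q + 2)*(q)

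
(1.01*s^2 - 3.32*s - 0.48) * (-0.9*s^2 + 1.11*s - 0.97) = -0.909*s^4 + 4.1091*s^3 - 4.2329*s^2 + 2.6876*s + 0.4656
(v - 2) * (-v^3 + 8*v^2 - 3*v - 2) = -v^4 + 10*v^3 - 19*v^2 + 4*v + 4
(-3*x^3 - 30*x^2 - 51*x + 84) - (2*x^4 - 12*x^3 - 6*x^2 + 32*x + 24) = -2*x^4 + 9*x^3 - 24*x^2 - 83*x + 60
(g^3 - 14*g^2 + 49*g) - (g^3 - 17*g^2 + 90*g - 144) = 3*g^2 - 41*g + 144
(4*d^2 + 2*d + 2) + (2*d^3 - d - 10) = 2*d^3 + 4*d^2 + d - 8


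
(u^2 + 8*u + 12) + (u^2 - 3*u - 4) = 2*u^2 + 5*u + 8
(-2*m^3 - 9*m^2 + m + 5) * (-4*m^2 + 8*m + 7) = 8*m^5 + 20*m^4 - 90*m^3 - 75*m^2 + 47*m + 35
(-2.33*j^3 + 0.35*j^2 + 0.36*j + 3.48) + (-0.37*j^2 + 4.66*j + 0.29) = -2.33*j^3 - 0.02*j^2 + 5.02*j + 3.77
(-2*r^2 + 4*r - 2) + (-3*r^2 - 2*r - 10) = -5*r^2 + 2*r - 12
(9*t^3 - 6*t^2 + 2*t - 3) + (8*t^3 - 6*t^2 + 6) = 17*t^3 - 12*t^2 + 2*t + 3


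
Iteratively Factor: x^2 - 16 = (x + 4)*(x - 4)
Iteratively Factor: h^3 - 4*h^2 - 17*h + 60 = (h + 4)*(h^2 - 8*h + 15) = (h - 3)*(h + 4)*(h - 5)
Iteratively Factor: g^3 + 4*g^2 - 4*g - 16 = (g + 4)*(g^2 - 4) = (g - 2)*(g + 4)*(g + 2)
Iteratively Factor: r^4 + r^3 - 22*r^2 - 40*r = (r + 4)*(r^3 - 3*r^2 - 10*r) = r*(r + 4)*(r^2 - 3*r - 10) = r*(r - 5)*(r + 4)*(r + 2)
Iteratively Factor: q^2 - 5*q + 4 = (q - 1)*(q - 4)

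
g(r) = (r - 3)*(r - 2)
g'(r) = 2*r - 5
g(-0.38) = 8.04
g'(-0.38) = -5.76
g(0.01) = 5.95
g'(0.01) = -4.98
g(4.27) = 2.88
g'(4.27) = 3.54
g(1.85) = 0.17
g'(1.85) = -1.30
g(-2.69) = 26.69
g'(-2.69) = -10.38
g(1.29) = 1.21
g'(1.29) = -2.42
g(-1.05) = 12.35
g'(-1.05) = -7.10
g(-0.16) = 6.83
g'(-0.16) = -5.32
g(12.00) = 90.00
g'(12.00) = 19.00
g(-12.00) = 210.00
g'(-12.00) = -29.00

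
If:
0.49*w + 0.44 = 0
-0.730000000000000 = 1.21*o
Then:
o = -0.60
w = -0.90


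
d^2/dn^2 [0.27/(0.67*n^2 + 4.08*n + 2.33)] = (-0.242406*n^2 - 1.476144*n + 0.27*(1.34*n + 4.08)*(2.68*n + 8.16) - 0.842994)/(0.67*n^2 + 4.08*n + 2.33)^3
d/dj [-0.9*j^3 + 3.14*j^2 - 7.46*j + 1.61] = -2.7*j^2 + 6.28*j - 7.46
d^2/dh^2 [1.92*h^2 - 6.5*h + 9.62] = 3.84000000000000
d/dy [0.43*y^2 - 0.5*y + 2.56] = 0.86*y - 0.5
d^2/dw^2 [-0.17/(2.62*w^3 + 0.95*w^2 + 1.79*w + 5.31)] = ((2.6724*w + 0.323)*(2.62*w^3 + 0.95*w^2 + 1.79*w + 5.31) - 0.17*(7.86*w^2 + 1.9*w + 1.79)*(15.72*w^2 + 3.8*w + 3.58))/(2.62*w^3 + 0.95*w^2 + 1.79*w + 5.31)^3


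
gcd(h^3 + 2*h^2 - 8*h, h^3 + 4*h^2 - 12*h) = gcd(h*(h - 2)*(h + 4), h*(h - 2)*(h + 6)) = h^2 - 2*h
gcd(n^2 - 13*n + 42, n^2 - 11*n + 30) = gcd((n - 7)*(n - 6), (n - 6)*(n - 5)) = n - 6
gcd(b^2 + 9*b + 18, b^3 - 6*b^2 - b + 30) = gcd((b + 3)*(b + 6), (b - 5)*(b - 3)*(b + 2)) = 1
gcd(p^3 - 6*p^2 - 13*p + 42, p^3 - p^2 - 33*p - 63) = p^2 - 4*p - 21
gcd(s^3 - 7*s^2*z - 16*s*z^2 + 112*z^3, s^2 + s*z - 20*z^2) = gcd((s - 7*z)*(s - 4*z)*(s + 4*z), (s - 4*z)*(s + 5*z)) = -s + 4*z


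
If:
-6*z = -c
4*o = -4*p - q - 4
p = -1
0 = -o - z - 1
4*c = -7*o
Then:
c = 42/17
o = -24/17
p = -1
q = 96/17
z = 7/17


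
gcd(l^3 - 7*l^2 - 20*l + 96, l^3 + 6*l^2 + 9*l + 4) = l + 4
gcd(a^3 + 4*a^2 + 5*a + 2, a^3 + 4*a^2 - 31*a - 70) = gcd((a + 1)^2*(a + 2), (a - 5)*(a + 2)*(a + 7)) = a + 2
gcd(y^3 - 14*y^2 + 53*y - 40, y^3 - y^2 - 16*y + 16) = y - 1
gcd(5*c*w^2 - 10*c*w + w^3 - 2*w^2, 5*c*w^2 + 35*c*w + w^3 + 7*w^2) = 5*c*w + w^2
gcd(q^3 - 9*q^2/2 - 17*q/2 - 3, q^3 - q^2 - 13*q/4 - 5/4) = q^2 + 3*q/2 + 1/2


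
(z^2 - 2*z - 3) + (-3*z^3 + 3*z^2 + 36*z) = -3*z^3 + 4*z^2 + 34*z - 3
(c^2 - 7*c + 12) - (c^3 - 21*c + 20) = -c^3 + c^2 + 14*c - 8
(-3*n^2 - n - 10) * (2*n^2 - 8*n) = -6*n^4 + 22*n^3 - 12*n^2 + 80*n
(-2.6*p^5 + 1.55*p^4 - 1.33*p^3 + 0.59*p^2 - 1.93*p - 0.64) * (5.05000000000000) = -13.13*p^5 + 7.8275*p^4 - 6.7165*p^3 + 2.9795*p^2 - 9.7465*p - 3.232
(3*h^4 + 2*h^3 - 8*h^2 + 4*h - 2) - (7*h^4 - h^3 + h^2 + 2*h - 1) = -4*h^4 + 3*h^3 - 9*h^2 + 2*h - 1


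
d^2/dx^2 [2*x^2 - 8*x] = 4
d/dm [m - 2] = 1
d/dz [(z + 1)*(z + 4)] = 2*z + 5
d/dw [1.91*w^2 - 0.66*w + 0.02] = 3.82*w - 0.66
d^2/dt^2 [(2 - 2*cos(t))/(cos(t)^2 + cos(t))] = 2*(-2*(cos(t) - 1)*(2*cos(t) + 1)^2*sin(t)^2 + (cos(t) + 1)^2*cos(t)^3 + (cos(t) + 1)*(2*cos(t) + cos(2*t) - 4*cos(3*t) + 1)*cos(t)/2)/((cos(t) + 1)^3*cos(t)^3)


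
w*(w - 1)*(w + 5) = w^3 + 4*w^2 - 5*w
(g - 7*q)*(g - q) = g^2 - 8*g*q + 7*q^2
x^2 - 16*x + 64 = (x - 8)^2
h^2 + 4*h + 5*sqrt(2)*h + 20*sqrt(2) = (h + 4)*(h + 5*sqrt(2))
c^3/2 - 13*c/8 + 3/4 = (c/2 + 1)*(c - 3/2)*(c - 1/2)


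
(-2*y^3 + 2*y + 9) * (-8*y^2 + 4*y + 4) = 16*y^5 - 8*y^4 - 24*y^3 - 64*y^2 + 44*y + 36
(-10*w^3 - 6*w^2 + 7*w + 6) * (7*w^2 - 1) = -70*w^5 - 42*w^4 + 59*w^3 + 48*w^2 - 7*w - 6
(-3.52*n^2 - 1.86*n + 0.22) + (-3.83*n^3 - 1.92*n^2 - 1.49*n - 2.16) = -3.83*n^3 - 5.44*n^2 - 3.35*n - 1.94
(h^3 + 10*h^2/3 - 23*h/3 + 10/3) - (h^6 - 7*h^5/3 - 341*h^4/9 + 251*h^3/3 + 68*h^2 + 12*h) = -h^6 + 7*h^5/3 + 341*h^4/9 - 248*h^3/3 - 194*h^2/3 - 59*h/3 + 10/3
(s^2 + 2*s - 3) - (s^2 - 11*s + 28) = 13*s - 31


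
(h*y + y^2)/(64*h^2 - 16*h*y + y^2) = y*(h + y)/(64*h^2 - 16*h*y + y^2)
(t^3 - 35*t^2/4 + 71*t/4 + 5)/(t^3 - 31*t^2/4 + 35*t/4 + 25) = (4*t + 1)/(4*t + 5)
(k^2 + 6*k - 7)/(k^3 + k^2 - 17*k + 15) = (k + 7)/(k^2 + 2*k - 15)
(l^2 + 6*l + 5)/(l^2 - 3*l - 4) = (l + 5)/(l - 4)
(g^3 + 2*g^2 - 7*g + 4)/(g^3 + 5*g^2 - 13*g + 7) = (g + 4)/(g + 7)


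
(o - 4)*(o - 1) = o^2 - 5*o + 4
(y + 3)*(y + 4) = y^2 + 7*y + 12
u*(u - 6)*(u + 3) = u^3 - 3*u^2 - 18*u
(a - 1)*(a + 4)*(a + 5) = a^3 + 8*a^2 + 11*a - 20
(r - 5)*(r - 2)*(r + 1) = r^3 - 6*r^2 + 3*r + 10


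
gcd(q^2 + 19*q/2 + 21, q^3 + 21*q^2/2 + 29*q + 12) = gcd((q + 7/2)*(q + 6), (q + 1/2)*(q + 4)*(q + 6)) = q + 6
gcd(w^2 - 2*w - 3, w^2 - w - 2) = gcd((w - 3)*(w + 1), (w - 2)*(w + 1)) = w + 1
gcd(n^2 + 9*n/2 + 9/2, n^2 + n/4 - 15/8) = n + 3/2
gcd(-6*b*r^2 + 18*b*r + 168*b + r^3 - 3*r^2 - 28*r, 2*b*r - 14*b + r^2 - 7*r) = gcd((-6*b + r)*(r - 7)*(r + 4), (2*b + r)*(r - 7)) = r - 7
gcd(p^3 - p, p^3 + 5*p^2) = p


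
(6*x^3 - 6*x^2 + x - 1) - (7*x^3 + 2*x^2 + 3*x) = -x^3 - 8*x^2 - 2*x - 1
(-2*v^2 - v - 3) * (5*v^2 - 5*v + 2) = -10*v^4 + 5*v^3 - 14*v^2 + 13*v - 6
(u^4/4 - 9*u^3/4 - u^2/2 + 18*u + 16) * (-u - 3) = -u^5/4 + 3*u^4/2 + 29*u^3/4 - 33*u^2/2 - 70*u - 48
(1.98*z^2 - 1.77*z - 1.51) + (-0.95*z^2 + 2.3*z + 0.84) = 1.03*z^2 + 0.53*z - 0.67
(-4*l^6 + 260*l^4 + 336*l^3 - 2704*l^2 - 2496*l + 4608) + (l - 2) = -4*l^6 + 260*l^4 + 336*l^3 - 2704*l^2 - 2495*l + 4606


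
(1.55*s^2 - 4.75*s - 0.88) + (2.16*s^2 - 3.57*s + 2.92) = 3.71*s^2 - 8.32*s + 2.04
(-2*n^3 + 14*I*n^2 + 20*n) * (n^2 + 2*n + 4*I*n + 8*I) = -2*n^5 - 4*n^4 + 6*I*n^4 - 36*n^3 + 12*I*n^3 - 72*n^2 + 80*I*n^2 + 160*I*n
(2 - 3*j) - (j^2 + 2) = -j^2 - 3*j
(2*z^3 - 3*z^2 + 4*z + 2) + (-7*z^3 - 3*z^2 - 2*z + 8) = -5*z^3 - 6*z^2 + 2*z + 10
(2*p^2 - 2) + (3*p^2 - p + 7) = 5*p^2 - p + 5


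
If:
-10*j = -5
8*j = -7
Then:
No Solution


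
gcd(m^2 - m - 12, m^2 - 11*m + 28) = m - 4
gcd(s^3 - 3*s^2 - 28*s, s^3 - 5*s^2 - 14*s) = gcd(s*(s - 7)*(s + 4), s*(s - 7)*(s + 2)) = s^2 - 7*s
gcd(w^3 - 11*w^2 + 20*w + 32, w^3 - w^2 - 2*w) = w + 1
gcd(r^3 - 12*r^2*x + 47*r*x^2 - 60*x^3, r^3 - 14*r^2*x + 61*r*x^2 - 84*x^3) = r^2 - 7*r*x + 12*x^2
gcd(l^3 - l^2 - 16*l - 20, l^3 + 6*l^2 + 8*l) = l + 2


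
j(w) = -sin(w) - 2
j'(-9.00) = 0.91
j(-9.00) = -1.59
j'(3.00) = 0.99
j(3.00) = -2.14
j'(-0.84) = -0.67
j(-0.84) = -1.26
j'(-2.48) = 0.79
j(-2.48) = -1.39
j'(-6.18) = -0.99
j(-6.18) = -2.10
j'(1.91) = 0.33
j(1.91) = -2.94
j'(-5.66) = -0.81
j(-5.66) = -2.58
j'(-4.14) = 0.54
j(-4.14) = -2.84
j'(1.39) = -0.18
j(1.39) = -2.98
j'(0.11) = -0.99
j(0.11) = -2.11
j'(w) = -cos(w)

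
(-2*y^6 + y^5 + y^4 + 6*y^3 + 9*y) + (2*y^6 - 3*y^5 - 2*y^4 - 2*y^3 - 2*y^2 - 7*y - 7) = -2*y^5 - y^4 + 4*y^3 - 2*y^2 + 2*y - 7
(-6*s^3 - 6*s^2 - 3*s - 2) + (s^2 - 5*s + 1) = -6*s^3 - 5*s^2 - 8*s - 1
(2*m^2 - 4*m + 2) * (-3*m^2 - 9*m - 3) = -6*m^4 - 6*m^3 + 24*m^2 - 6*m - 6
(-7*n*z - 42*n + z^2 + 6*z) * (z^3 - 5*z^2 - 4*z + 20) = -7*n*z^4 - 7*n*z^3 + 238*n*z^2 + 28*n*z - 840*n + z^5 + z^4 - 34*z^3 - 4*z^2 + 120*z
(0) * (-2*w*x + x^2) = 0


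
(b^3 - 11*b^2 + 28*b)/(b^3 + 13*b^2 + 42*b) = (b^2 - 11*b + 28)/(b^2 + 13*b + 42)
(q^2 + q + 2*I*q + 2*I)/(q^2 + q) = (q + 2*I)/q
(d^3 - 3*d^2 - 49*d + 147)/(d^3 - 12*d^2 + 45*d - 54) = (d^2 - 49)/(d^2 - 9*d + 18)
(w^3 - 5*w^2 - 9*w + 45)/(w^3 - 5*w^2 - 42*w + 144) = (w^2 - 2*w - 15)/(w^2 - 2*w - 48)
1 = 1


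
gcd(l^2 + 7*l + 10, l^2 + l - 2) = l + 2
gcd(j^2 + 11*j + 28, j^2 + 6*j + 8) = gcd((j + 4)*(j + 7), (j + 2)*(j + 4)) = j + 4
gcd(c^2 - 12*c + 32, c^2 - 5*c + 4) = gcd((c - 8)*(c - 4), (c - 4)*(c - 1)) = c - 4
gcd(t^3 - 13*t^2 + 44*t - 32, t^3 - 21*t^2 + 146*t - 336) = t - 8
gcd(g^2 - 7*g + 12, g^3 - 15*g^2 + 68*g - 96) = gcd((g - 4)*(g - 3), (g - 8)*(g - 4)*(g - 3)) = g^2 - 7*g + 12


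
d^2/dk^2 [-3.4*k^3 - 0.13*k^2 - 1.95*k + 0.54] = -20.4*k - 0.26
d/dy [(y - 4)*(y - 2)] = 2*y - 6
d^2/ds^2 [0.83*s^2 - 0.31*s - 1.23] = 1.66000000000000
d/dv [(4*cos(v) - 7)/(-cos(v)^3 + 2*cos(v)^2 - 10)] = (-34*cos(v) + 29*cos(2*v)/2 - 2*cos(3*v) + 109/2)*sin(v)/(cos(v)^3 - 2*cos(v)^2 + 10)^2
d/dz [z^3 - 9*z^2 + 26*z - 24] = 3*z^2 - 18*z + 26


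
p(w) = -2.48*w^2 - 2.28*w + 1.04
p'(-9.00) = 42.36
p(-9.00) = -179.32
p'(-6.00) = 27.48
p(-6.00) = -74.56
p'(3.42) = -19.24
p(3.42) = -35.76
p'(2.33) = -13.84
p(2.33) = -17.74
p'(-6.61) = 30.51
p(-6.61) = -92.25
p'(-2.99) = 12.55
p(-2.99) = -14.31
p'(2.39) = -14.13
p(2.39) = -18.58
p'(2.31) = -13.74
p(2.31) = -17.46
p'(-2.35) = 9.38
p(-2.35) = -7.30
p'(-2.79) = 11.56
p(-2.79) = -11.90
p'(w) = -4.96*w - 2.28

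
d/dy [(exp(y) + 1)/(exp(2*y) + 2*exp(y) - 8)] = (-2*(exp(y) + 1)^2 + exp(2*y) + 2*exp(y) - 8)*exp(y)/(exp(2*y) + 2*exp(y) - 8)^2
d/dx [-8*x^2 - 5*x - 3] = -16*x - 5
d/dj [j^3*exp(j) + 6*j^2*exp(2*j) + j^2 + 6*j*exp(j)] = j^3*exp(j) + 12*j^2*exp(2*j) + 3*j^2*exp(j) + 12*j*exp(2*j) + 6*j*exp(j) + 2*j + 6*exp(j)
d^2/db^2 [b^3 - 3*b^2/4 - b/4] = 6*b - 3/2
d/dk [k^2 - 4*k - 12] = 2*k - 4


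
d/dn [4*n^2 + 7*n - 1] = 8*n + 7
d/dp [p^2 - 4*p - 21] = 2*p - 4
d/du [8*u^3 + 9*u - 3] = 24*u^2 + 9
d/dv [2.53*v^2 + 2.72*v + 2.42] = 5.06*v + 2.72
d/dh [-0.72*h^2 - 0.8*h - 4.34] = -1.44*h - 0.8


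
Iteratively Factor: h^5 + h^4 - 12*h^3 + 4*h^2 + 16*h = (h - 2)*(h^4 + 3*h^3 - 6*h^2 - 8*h) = (h - 2)^2*(h^3 + 5*h^2 + 4*h) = (h - 2)^2*(h + 1)*(h^2 + 4*h) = h*(h - 2)^2*(h + 1)*(h + 4)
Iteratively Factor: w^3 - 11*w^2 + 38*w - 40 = (w - 2)*(w^2 - 9*w + 20) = (w - 5)*(w - 2)*(w - 4)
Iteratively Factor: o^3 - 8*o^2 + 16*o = (o)*(o^2 - 8*o + 16) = o*(o - 4)*(o - 4)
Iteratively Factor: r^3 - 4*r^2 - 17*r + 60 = (r + 4)*(r^2 - 8*r + 15) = (r - 3)*(r + 4)*(r - 5)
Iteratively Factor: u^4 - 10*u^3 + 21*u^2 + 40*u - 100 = (u - 2)*(u^3 - 8*u^2 + 5*u + 50) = (u - 2)*(u + 2)*(u^2 - 10*u + 25) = (u - 5)*(u - 2)*(u + 2)*(u - 5)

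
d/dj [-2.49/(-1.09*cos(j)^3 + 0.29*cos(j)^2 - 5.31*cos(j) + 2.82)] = (8.1423*cos(j)^2 - 1.4442*cos(j) + 13.2219)*sin(j)/(1.09*cos(j)^3 - 0.29*cos(j)^2 + 5.31*cos(j) - 2.82)^2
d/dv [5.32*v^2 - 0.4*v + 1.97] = 10.64*v - 0.4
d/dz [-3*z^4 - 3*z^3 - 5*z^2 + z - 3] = -12*z^3 - 9*z^2 - 10*z + 1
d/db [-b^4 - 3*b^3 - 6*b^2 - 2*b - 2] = -4*b^3 - 9*b^2 - 12*b - 2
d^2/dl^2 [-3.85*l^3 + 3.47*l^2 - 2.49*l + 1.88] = 6.94 - 23.1*l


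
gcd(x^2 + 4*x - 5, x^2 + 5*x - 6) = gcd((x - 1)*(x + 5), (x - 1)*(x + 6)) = x - 1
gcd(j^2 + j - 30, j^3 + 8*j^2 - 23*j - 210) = j^2 + j - 30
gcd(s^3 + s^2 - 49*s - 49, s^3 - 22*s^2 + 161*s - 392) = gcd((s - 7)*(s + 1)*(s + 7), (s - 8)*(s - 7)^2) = s - 7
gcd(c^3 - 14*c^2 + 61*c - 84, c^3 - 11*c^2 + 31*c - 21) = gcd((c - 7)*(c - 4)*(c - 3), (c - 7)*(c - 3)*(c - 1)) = c^2 - 10*c + 21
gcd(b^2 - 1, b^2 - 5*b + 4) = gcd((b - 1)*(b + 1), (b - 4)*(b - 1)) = b - 1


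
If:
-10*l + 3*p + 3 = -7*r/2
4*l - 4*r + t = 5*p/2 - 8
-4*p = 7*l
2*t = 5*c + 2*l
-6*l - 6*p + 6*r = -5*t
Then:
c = -376/195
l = 32/39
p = -56/39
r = 106/39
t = -4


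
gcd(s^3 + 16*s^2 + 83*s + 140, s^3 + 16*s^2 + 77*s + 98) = s + 7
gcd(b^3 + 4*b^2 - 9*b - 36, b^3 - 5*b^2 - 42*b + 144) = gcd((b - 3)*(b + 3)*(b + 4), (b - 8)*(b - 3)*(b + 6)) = b - 3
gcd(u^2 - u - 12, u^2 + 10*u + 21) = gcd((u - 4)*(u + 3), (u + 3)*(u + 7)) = u + 3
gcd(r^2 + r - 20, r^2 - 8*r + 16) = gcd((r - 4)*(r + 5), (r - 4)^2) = r - 4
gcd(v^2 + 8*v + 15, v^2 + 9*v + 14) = 1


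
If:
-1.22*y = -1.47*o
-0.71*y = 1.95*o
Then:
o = 0.00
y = 0.00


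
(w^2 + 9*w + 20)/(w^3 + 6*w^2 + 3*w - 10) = (w + 4)/(w^2 + w - 2)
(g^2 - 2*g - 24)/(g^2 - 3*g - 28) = (g - 6)/(g - 7)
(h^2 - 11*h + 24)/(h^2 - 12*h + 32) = (h - 3)/(h - 4)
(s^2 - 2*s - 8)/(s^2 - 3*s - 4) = (s + 2)/(s + 1)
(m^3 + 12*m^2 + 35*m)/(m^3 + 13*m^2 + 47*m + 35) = m/(m + 1)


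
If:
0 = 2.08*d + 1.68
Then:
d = -0.81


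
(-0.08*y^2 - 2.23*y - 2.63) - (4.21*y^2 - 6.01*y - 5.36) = -4.29*y^2 + 3.78*y + 2.73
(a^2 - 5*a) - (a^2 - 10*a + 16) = 5*a - 16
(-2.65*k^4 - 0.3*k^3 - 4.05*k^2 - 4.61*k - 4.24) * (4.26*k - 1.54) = -11.289*k^5 + 2.803*k^4 - 16.791*k^3 - 13.4016*k^2 - 10.963*k + 6.5296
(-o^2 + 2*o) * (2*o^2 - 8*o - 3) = -2*o^4 + 12*o^3 - 13*o^2 - 6*o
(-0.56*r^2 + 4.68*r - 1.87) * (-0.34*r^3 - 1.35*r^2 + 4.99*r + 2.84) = 0.1904*r^5 - 0.8352*r^4 - 8.4766*r^3 + 24.2873*r^2 + 3.9599*r - 5.3108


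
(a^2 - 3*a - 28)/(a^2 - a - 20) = (a - 7)/(a - 5)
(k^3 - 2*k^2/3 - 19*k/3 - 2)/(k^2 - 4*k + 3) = (3*k^2 + 7*k + 2)/(3*(k - 1))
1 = 1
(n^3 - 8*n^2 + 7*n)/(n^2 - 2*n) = (n^2 - 8*n + 7)/(n - 2)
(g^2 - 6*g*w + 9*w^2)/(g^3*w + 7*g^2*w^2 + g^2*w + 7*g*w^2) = (g^2 - 6*g*w + 9*w^2)/(g*w*(g^2 + 7*g*w + g + 7*w))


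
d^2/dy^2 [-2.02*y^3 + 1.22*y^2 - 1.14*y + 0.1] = 2.44 - 12.12*y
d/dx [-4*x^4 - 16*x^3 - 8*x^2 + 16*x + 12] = -16*x^3 - 48*x^2 - 16*x + 16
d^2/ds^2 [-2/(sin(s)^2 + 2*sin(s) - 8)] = 4*(2*sin(s)^4 + 3*sin(s)^3 + 15*sin(s)^2 + 2*sin(s) - 12)/(sin(s)^2 + 2*sin(s) - 8)^3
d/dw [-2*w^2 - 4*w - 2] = -4*w - 4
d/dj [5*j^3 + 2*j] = 15*j^2 + 2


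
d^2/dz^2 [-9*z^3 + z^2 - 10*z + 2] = 2 - 54*z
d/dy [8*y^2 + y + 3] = 16*y + 1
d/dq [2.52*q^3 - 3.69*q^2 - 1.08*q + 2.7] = 7.56*q^2 - 7.38*q - 1.08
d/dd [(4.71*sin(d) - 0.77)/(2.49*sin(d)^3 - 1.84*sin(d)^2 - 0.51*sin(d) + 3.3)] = (-23.4558*sin(d)^3 + 14.4183*sin(d)^2 - 2.8336*sin(d) + 15.1503)*cos(d)/(6.2001*sin(d)^6 - 9.1632*sin(d)^5 + 0.8458*sin(d)^4 + 18.3108*sin(d)^3 - 11.8839*sin(d)^2 - 3.366*sin(d) + 10.89)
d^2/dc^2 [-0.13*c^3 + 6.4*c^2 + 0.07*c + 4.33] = 12.8 - 0.78*c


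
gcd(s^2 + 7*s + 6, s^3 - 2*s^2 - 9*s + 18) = 1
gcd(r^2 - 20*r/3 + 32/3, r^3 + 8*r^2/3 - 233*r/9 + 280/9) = r - 8/3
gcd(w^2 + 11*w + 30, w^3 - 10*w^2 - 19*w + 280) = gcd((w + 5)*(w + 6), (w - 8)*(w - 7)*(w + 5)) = w + 5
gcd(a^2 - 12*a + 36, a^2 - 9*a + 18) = a - 6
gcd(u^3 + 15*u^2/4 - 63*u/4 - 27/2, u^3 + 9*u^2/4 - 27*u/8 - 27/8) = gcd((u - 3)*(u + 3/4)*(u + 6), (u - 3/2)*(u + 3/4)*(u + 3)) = u + 3/4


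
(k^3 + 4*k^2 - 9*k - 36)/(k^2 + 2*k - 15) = (k^2 + 7*k + 12)/(k + 5)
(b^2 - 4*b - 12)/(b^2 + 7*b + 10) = (b - 6)/(b + 5)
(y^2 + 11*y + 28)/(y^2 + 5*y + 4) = (y + 7)/(y + 1)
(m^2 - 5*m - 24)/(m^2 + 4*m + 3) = (m - 8)/(m + 1)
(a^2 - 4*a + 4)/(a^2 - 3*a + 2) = (a - 2)/(a - 1)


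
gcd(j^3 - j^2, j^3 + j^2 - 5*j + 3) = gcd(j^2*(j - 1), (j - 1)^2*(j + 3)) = j - 1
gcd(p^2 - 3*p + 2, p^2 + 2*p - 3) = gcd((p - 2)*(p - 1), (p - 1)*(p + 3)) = p - 1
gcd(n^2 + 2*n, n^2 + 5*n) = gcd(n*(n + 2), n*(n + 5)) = n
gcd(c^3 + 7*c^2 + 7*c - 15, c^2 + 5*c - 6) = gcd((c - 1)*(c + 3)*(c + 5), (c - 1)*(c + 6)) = c - 1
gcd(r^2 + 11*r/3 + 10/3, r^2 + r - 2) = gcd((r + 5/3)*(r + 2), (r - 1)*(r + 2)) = r + 2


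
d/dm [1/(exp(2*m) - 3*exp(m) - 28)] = (3 - 2*exp(m))*exp(m)/(-exp(2*m) + 3*exp(m) + 28)^2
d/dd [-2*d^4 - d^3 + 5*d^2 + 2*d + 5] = -8*d^3 - 3*d^2 + 10*d + 2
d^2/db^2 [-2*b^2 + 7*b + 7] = -4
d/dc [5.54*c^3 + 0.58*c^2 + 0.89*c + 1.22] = 16.62*c^2 + 1.16*c + 0.89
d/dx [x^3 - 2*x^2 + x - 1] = 3*x^2 - 4*x + 1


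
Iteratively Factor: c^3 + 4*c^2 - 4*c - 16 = (c + 2)*(c^2 + 2*c - 8) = (c - 2)*(c + 2)*(c + 4)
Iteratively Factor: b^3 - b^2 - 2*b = (b - 2)*(b^2 + b) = (b - 2)*(b + 1)*(b)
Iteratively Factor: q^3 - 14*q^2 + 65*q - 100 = (q - 4)*(q^2 - 10*q + 25) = (q - 5)*(q - 4)*(q - 5)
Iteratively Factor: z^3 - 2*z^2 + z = (z - 1)*(z^2 - z) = z*(z - 1)*(z - 1)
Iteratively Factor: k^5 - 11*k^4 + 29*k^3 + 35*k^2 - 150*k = (k + 2)*(k^4 - 13*k^3 + 55*k^2 - 75*k) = (k - 5)*(k + 2)*(k^3 - 8*k^2 + 15*k) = k*(k - 5)*(k + 2)*(k^2 - 8*k + 15) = k*(k - 5)*(k - 3)*(k + 2)*(k - 5)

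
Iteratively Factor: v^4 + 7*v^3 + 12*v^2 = (v + 4)*(v^3 + 3*v^2) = v*(v + 4)*(v^2 + 3*v) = v^2*(v + 4)*(v + 3)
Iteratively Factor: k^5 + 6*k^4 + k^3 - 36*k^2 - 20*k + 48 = (k - 1)*(k^4 + 7*k^3 + 8*k^2 - 28*k - 48) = (k - 1)*(k + 4)*(k^3 + 3*k^2 - 4*k - 12) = (k - 1)*(k + 2)*(k + 4)*(k^2 + k - 6) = (k - 2)*(k - 1)*(k + 2)*(k + 4)*(k + 3)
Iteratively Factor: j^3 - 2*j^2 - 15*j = (j)*(j^2 - 2*j - 15) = j*(j - 5)*(j + 3)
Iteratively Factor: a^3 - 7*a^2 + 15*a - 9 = (a - 1)*(a^2 - 6*a + 9) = (a - 3)*(a - 1)*(a - 3)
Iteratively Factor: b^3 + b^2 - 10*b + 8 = (b + 4)*(b^2 - 3*b + 2) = (b - 2)*(b + 4)*(b - 1)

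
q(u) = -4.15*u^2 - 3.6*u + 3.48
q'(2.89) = -27.59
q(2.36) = -28.13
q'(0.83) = -10.49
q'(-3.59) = 26.20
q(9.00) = -365.07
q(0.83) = -2.37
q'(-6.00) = 46.20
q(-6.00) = -124.32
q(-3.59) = -37.08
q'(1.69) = -17.63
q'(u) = -8.3*u - 3.6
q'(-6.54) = 50.68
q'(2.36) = -23.19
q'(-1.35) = 7.60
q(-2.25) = -9.43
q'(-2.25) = 15.08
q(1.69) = -14.46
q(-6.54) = -150.48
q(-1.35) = 0.78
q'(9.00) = -78.30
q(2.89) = -41.59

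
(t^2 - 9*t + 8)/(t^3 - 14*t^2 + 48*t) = (t - 1)/(t*(t - 6))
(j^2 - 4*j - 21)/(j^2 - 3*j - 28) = (j + 3)/(j + 4)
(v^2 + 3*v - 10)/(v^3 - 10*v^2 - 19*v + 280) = (v - 2)/(v^2 - 15*v + 56)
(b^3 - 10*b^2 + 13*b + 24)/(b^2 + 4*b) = (b^3 - 10*b^2 + 13*b + 24)/(b*(b + 4))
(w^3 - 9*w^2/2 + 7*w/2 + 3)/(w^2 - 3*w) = w - 3/2 - 1/w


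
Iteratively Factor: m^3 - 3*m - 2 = (m + 1)*(m^2 - m - 2) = (m + 1)^2*(m - 2)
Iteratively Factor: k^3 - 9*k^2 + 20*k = (k - 4)*(k^2 - 5*k) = k*(k - 4)*(k - 5)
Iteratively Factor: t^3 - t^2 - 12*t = (t)*(t^2 - t - 12) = t*(t + 3)*(t - 4)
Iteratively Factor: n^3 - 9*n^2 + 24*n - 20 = (n - 2)*(n^2 - 7*n + 10) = (n - 5)*(n - 2)*(n - 2)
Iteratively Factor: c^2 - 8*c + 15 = (c - 3)*(c - 5)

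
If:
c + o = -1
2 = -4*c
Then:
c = -1/2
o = -1/2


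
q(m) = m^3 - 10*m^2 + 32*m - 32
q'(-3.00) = 119.00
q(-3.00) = -245.00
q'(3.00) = -1.00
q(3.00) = 1.00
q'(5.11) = 8.14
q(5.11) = 3.83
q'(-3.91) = 156.06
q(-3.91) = -369.78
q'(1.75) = 6.19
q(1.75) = -1.27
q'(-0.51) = 42.98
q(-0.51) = -51.05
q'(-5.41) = 228.00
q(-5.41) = -656.14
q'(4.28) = 1.36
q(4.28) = 0.18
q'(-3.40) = 134.68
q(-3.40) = -295.70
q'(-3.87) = 154.33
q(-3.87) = -363.57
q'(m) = 3*m^2 - 20*m + 32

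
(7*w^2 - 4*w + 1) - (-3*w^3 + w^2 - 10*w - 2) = 3*w^3 + 6*w^2 + 6*w + 3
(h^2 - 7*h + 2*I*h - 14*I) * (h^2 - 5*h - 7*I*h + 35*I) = h^4 - 12*h^3 - 5*I*h^3 + 49*h^2 + 60*I*h^2 - 168*h - 175*I*h + 490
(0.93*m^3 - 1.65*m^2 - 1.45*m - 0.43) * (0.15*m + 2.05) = 0.1395*m^4 + 1.659*m^3 - 3.6*m^2 - 3.037*m - 0.8815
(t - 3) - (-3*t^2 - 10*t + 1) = 3*t^2 + 11*t - 4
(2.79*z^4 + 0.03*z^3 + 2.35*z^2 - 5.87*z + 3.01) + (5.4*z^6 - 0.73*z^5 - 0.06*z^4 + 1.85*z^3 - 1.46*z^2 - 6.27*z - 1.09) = 5.4*z^6 - 0.73*z^5 + 2.73*z^4 + 1.88*z^3 + 0.89*z^2 - 12.14*z + 1.92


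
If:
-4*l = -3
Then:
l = 3/4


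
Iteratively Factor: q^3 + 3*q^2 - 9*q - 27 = (q + 3)*(q^2 - 9) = (q - 3)*(q + 3)*(q + 3)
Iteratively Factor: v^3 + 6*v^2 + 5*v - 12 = (v + 3)*(v^2 + 3*v - 4) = (v + 3)*(v + 4)*(v - 1)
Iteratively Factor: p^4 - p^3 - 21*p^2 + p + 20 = (p + 4)*(p^3 - 5*p^2 - p + 5) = (p - 5)*(p + 4)*(p^2 - 1) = (p - 5)*(p + 1)*(p + 4)*(p - 1)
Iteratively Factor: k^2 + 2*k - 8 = (k - 2)*(k + 4)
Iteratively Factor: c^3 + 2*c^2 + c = (c + 1)*(c^2 + c) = c*(c + 1)*(c + 1)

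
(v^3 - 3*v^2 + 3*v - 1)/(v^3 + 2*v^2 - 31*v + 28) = (v^2 - 2*v + 1)/(v^2 + 3*v - 28)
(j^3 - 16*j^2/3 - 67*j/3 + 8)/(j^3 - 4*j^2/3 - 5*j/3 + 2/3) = (j^2 - 5*j - 24)/(j^2 - j - 2)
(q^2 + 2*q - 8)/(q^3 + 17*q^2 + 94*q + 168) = (q - 2)/(q^2 + 13*q + 42)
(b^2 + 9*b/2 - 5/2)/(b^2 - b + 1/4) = 2*(b + 5)/(2*b - 1)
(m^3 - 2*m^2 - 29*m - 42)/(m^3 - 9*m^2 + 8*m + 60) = (m^2 - 4*m - 21)/(m^2 - 11*m + 30)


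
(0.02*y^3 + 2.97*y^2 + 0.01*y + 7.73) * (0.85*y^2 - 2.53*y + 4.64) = 0.017*y^5 + 2.4739*y^4 - 7.4128*y^3 + 20.326*y^2 - 19.5105*y + 35.8672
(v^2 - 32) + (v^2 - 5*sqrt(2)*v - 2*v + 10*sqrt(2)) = 2*v^2 - 5*sqrt(2)*v - 2*v - 32 + 10*sqrt(2)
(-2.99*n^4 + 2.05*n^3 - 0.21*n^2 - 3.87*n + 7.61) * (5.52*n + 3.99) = -16.5048*n^5 - 0.614100000000002*n^4 + 7.0203*n^3 - 22.2003*n^2 + 26.5659*n + 30.3639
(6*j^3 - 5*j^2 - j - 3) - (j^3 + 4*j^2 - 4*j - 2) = 5*j^3 - 9*j^2 + 3*j - 1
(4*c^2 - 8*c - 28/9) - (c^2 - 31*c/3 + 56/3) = 3*c^2 + 7*c/3 - 196/9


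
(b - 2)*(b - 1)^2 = b^3 - 4*b^2 + 5*b - 2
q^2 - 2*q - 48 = (q - 8)*(q + 6)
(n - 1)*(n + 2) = n^2 + n - 2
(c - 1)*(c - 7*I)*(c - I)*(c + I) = c^4 - c^3 - 7*I*c^3 + c^2 + 7*I*c^2 - c - 7*I*c + 7*I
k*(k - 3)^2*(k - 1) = k^4 - 7*k^3 + 15*k^2 - 9*k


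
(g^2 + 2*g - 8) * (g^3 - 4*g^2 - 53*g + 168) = g^5 - 2*g^4 - 69*g^3 + 94*g^2 + 760*g - 1344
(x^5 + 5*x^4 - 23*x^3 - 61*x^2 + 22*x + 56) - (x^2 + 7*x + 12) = x^5 + 5*x^4 - 23*x^3 - 62*x^2 + 15*x + 44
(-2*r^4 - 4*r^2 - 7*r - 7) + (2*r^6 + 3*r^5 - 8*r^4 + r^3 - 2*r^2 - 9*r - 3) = 2*r^6 + 3*r^5 - 10*r^4 + r^3 - 6*r^2 - 16*r - 10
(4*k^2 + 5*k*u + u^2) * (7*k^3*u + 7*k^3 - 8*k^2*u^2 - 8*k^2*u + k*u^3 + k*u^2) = 28*k^5*u + 28*k^5 + 3*k^4*u^2 + 3*k^4*u - 29*k^3*u^3 - 29*k^3*u^2 - 3*k^2*u^4 - 3*k^2*u^3 + k*u^5 + k*u^4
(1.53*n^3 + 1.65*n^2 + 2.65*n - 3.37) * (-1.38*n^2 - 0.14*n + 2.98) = -2.1114*n^5 - 2.4912*n^4 + 0.671400000000001*n^3 + 9.1966*n^2 + 8.3688*n - 10.0426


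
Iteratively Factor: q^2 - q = (q)*(q - 1)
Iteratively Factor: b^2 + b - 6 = (b + 3)*(b - 2)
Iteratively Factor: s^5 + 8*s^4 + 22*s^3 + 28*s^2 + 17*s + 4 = (s + 4)*(s^4 + 4*s^3 + 6*s^2 + 4*s + 1) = (s + 1)*(s + 4)*(s^3 + 3*s^2 + 3*s + 1) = (s + 1)^2*(s + 4)*(s^2 + 2*s + 1) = (s + 1)^3*(s + 4)*(s + 1)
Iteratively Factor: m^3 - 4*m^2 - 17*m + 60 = (m - 3)*(m^2 - m - 20) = (m - 5)*(m - 3)*(m + 4)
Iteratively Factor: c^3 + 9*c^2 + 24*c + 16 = (c + 1)*(c^2 + 8*c + 16) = (c + 1)*(c + 4)*(c + 4)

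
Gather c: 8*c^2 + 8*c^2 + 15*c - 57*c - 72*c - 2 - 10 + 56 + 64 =16*c^2 - 114*c + 108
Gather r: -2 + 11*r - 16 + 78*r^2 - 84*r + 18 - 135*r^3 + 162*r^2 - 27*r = -135*r^3 + 240*r^2 - 100*r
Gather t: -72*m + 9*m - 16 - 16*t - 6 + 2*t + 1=-63*m - 14*t - 21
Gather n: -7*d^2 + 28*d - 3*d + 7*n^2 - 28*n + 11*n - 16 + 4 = -7*d^2 + 25*d + 7*n^2 - 17*n - 12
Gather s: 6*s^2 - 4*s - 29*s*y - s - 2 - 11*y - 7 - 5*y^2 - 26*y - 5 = 6*s^2 + s*(-29*y - 5) - 5*y^2 - 37*y - 14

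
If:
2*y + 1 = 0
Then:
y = -1/2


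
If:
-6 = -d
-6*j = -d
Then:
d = 6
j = 1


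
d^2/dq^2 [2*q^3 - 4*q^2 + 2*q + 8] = 12*q - 8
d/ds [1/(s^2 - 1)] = -2*s/(s^2 - 1)^2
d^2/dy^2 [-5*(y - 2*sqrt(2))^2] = -10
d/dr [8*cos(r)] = -8*sin(r)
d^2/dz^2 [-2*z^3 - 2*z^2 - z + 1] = -12*z - 4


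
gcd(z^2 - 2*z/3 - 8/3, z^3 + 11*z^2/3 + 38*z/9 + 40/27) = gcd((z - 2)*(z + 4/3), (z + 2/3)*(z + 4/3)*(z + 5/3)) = z + 4/3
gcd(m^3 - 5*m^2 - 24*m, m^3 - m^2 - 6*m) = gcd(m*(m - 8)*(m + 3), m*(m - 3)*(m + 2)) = m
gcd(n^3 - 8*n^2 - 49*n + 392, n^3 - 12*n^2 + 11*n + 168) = n^2 - 15*n + 56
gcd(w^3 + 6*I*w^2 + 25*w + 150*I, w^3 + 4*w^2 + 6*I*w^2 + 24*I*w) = w + 6*I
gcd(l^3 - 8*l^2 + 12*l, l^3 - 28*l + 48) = l - 2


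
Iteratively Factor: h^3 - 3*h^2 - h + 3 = (h - 3)*(h^2 - 1) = (h - 3)*(h + 1)*(h - 1)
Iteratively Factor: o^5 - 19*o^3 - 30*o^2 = (o - 5)*(o^4 + 5*o^3 + 6*o^2) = (o - 5)*(o + 2)*(o^3 + 3*o^2) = (o - 5)*(o + 2)*(o + 3)*(o^2) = o*(o - 5)*(o + 2)*(o + 3)*(o)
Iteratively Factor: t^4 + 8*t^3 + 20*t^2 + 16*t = (t + 4)*(t^3 + 4*t^2 + 4*t) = (t + 2)*(t + 4)*(t^2 + 2*t) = t*(t + 2)*(t + 4)*(t + 2)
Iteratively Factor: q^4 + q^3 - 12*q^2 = (q)*(q^3 + q^2 - 12*q) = q^2*(q^2 + q - 12) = q^2*(q - 3)*(q + 4)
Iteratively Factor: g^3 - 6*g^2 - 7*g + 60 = (g - 4)*(g^2 - 2*g - 15) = (g - 4)*(g + 3)*(g - 5)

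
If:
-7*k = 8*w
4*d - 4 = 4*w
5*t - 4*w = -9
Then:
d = w + 1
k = -8*w/7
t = 4*w/5 - 9/5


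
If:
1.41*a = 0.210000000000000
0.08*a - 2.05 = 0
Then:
No Solution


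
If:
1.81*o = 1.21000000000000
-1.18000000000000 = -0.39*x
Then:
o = 0.67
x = 3.03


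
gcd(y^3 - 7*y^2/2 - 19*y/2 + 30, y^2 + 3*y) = y + 3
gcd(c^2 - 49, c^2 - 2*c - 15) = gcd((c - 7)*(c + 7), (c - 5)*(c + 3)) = 1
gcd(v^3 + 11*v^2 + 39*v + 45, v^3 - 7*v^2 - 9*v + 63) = v + 3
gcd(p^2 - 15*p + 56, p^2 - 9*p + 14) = p - 7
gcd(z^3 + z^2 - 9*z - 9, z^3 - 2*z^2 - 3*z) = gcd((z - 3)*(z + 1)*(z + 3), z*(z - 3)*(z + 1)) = z^2 - 2*z - 3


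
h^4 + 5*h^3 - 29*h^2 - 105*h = h*(h - 5)*(h + 3)*(h + 7)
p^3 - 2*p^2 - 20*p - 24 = (p - 6)*(p + 2)^2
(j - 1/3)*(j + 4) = j^2 + 11*j/3 - 4/3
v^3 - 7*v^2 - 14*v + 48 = (v - 8)*(v - 2)*(v + 3)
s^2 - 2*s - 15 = (s - 5)*(s + 3)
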